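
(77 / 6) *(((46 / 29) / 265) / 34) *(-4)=-3542 / 391935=-0.01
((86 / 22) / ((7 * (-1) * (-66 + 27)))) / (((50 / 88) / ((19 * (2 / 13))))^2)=10928192 / 28835625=0.38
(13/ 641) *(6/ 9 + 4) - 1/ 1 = -1741/ 1923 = -0.91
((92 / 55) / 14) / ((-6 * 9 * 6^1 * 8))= -23 / 498960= -0.00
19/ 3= 6.33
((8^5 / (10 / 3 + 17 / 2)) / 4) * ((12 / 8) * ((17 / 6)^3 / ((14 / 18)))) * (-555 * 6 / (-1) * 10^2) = 5025881088000 / 497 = 10112436796.78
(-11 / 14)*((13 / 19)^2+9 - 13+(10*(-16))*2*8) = 1454255 / 722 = 2014.20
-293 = -293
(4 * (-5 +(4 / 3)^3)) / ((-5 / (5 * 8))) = 2272 / 27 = 84.15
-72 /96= -3 /4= -0.75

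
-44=-44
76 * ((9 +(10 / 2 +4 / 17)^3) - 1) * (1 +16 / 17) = 1866636684 / 83521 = 22349.31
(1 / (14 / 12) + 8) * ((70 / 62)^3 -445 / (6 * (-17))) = 17630245 / 343077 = 51.39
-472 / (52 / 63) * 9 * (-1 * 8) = 535248 / 13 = 41172.92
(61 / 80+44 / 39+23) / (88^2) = 77659 / 24161280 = 0.00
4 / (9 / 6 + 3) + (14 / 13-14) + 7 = -589 / 117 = -5.03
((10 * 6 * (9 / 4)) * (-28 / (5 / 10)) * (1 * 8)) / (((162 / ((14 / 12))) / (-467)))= 1830640 / 9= 203404.44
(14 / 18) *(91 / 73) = 637 / 657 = 0.97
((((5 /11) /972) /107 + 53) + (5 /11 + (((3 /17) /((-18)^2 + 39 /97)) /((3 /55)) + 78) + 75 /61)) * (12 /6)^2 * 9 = 150111606274787 /31423921677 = 4776.99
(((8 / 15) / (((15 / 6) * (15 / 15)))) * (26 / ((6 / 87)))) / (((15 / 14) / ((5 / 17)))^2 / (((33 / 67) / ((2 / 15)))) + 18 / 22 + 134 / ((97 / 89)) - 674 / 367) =231482355104 / 361276289805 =0.64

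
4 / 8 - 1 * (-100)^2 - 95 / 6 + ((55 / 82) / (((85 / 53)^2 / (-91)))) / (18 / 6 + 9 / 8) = -1781097746 / 177735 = -10021.09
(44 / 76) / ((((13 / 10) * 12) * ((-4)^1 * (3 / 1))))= -55 / 17784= -0.00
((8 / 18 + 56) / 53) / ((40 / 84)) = 1778 / 795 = 2.24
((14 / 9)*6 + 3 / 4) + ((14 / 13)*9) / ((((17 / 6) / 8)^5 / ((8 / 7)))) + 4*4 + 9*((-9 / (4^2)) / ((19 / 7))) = 33870580469771 / 16833824592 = 2012.05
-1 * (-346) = 346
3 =3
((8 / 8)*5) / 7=5 / 7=0.71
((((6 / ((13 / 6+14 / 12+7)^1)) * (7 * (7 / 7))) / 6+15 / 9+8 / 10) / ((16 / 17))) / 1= 12427 / 3720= 3.34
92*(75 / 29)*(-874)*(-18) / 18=6030600 / 29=207951.72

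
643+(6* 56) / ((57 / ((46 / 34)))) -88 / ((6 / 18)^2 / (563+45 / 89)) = -12810970447 / 28747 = -445645.47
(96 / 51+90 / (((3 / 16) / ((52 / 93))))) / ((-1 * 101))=-142432 / 53227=-2.68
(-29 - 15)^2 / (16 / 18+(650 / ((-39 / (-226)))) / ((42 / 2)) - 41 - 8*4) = 121968 / 6757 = 18.05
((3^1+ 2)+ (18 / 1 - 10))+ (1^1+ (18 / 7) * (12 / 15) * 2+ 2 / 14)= 639 / 35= 18.26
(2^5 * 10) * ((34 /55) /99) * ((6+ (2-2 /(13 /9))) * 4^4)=47906816 /14157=3383.97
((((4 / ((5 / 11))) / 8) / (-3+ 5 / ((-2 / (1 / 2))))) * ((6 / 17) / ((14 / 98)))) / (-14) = 66 / 1445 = 0.05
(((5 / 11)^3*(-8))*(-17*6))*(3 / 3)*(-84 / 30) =-285600 / 1331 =-214.58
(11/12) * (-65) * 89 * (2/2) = -63635/12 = -5302.92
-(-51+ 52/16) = 191/4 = 47.75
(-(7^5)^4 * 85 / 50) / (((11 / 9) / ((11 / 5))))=-12208216743534636153 / 50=-244164334870692723.06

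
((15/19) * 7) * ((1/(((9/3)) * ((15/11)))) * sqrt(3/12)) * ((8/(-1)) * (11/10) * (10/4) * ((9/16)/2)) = -2541/608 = -4.18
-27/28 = -0.96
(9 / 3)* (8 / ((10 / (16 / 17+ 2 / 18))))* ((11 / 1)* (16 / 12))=28336 / 765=37.04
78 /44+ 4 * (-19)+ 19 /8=-6323 /88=-71.85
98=98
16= 16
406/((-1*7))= -58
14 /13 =1.08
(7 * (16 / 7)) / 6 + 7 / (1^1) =29 / 3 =9.67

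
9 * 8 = 72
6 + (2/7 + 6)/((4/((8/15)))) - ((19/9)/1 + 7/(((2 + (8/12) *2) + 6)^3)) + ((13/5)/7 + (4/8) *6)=1141633/141120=8.09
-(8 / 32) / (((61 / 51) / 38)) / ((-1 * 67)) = 969 / 8174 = 0.12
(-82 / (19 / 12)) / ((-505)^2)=-984 / 4845475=-0.00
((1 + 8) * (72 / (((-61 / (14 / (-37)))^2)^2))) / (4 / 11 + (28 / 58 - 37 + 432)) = 0.00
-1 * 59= -59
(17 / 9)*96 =544 / 3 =181.33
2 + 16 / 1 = 18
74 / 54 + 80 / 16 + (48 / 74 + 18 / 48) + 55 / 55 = 67085 / 7992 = 8.39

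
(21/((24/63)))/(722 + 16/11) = 4851/63664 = 0.08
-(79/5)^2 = -6241/25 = -249.64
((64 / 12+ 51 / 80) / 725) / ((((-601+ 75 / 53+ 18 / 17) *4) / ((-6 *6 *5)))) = 3873399 / 6255555200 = 0.00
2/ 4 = 1/ 2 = 0.50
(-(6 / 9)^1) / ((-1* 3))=2 / 9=0.22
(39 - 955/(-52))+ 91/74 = 112737/1924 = 58.60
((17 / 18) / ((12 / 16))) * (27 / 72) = 17 / 36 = 0.47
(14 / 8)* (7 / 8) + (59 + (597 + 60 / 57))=400419 / 608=658.58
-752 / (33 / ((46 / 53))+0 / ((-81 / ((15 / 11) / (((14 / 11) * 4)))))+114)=-34592 / 6993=-4.95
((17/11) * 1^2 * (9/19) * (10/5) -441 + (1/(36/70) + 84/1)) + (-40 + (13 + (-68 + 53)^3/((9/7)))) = -11307035/3762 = -3005.59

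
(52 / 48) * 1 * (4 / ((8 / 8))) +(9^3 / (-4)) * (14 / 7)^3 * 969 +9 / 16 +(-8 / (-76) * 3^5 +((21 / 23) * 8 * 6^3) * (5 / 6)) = -29606716633 / 20976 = -1411456.74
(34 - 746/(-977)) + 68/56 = 492105/13678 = 35.98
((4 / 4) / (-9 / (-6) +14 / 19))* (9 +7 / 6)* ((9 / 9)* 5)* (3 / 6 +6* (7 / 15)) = 12749 / 170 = 74.99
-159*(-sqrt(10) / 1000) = 159*sqrt(10) / 1000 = 0.50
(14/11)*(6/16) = 21/44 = 0.48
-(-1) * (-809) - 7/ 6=-4861/ 6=-810.17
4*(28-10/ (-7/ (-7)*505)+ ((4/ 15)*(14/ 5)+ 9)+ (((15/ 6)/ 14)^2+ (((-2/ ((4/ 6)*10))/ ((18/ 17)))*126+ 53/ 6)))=43.57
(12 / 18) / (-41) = -2 / 123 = -0.02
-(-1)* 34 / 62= 17 / 31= 0.55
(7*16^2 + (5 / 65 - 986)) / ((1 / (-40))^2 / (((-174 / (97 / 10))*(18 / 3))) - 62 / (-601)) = 105199770816000 / 13462666139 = 7814.19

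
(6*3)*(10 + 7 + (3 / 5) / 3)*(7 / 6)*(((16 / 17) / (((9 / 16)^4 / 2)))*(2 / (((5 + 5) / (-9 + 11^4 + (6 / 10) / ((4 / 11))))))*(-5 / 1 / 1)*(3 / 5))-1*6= -92373864272798 / 1549125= -59629703.40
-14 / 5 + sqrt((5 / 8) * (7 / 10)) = -14 / 5 + sqrt(7) / 4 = -2.14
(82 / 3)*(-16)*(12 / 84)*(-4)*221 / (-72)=-144976 / 189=-767.07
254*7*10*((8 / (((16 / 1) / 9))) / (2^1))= 40005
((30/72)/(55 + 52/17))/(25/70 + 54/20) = 425/181044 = 0.00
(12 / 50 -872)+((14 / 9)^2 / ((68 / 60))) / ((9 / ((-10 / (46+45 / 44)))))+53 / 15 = -185529959521 / 213675975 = -868.28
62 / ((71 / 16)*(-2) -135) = -496 / 1151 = -0.43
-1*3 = -3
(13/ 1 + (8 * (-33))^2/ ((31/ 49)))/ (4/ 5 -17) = -17077535/ 2511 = -6801.09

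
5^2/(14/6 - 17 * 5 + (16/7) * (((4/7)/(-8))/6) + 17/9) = -2205/7127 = -0.31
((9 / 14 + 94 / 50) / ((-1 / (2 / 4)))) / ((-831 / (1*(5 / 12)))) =883 / 1396080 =0.00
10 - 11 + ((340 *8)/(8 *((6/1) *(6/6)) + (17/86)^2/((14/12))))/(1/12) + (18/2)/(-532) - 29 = 28642743635/44099076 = 649.51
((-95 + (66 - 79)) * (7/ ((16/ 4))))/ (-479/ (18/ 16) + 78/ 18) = 1701/ 3793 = 0.45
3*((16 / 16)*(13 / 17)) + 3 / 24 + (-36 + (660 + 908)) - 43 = 202833 / 136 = 1491.42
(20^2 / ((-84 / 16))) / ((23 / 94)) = -150400 / 483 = -311.39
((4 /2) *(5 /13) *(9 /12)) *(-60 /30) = -1.15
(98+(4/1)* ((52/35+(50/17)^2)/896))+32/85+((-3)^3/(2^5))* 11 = 89.14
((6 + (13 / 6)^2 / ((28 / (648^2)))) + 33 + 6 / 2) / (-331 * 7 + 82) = -164366 / 5215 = -31.52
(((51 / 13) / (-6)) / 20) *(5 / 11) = -17 / 1144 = -0.01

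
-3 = -3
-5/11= -0.45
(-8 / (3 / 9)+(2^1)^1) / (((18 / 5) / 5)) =-275 / 9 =-30.56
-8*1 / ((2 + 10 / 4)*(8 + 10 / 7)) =-56 / 297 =-0.19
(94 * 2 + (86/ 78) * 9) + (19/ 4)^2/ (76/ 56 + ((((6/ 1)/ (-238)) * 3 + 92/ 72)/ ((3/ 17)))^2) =70405794041/ 354876028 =198.40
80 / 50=8 / 5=1.60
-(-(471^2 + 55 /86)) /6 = 36973.61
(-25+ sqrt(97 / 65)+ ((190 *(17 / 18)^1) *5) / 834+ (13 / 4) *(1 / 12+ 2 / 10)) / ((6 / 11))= -75971819 / 1801440+ 11 *sqrt(6305) / 390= -39.93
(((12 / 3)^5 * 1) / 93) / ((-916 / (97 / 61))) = -24832 / 1299117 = -0.02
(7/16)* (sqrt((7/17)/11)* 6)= 21* sqrt(1309)/1496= 0.51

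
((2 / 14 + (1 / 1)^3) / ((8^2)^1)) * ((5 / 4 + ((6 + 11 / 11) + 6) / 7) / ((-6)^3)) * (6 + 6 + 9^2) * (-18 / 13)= 2697 / 81536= 0.03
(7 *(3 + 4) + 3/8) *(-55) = -21725/8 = -2715.62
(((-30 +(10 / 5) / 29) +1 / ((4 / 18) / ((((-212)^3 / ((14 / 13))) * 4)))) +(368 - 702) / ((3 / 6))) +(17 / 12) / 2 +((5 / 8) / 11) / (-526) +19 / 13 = -58361488922540107 / 366462096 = -159256549.48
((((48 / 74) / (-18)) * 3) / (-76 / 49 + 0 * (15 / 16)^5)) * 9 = 441 / 703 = 0.63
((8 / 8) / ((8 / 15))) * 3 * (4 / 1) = 45 / 2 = 22.50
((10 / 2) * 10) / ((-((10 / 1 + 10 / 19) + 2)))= -475 / 119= -3.99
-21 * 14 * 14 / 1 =-4116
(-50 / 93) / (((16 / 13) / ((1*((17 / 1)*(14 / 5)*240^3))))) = -8910720000 / 31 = -287442580.65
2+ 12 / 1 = 14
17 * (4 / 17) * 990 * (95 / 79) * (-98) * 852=-397610065.82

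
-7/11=-0.64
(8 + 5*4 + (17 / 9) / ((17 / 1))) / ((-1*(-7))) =253 / 63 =4.02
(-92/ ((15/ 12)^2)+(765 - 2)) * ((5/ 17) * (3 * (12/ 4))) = 158427/ 85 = 1863.85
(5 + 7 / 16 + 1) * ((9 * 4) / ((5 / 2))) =927 / 10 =92.70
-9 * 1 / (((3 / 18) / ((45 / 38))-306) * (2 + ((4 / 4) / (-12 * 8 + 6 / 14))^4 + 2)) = 48675536239203 / 6616828223458987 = 0.01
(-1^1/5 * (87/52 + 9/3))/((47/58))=-7047/6110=-1.15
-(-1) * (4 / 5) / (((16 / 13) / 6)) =39 / 10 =3.90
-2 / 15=-0.13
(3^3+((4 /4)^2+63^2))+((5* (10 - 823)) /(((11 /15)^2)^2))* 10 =-1999386173 /14641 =-136560.77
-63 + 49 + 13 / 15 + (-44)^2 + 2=28873 / 15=1924.87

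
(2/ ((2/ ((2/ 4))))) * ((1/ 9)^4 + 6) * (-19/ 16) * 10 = -3739865/ 104976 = -35.63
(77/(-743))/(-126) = 0.00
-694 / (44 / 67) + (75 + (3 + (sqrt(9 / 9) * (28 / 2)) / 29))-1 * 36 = -647117 / 638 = -1014.29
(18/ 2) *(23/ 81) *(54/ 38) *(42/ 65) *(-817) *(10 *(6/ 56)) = -26703/ 13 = -2054.08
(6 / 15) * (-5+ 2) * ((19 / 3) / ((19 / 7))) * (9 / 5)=-126 / 25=-5.04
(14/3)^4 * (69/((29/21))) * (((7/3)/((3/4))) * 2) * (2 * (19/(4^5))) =51412613/9396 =5471.76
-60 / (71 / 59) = -3540 / 71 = -49.86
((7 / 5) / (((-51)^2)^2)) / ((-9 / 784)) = -5488 / 304434045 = -0.00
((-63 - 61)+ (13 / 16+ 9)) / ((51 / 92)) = -14007 / 68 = -205.99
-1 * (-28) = 28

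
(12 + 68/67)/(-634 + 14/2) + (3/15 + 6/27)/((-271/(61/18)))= -80033717/3073798530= -0.03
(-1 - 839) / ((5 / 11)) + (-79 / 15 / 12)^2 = -59868959 / 32400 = -1847.81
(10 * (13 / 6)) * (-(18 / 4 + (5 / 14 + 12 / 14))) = -123.81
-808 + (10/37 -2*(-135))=-537.73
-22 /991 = -0.02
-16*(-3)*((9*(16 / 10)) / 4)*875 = 151200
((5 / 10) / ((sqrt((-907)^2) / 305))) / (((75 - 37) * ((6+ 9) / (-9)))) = -183 / 68932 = -0.00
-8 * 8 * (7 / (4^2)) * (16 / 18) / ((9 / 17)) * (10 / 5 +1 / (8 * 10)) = -38318 / 405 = -94.61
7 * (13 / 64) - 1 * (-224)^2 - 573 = -3247845 / 64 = -50747.58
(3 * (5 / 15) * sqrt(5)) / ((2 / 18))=9 * sqrt(5)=20.12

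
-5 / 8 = -0.62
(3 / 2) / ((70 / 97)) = 291 / 140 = 2.08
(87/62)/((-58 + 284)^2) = 87/3166712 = 0.00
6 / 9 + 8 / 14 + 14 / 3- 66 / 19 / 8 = 8731 / 1596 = 5.47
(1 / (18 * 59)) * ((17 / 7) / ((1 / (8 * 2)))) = 136 / 3717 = 0.04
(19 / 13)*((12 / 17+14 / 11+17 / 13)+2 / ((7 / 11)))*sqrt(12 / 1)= 4157390*sqrt(3) / 221221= 32.55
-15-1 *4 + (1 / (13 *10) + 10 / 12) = -3541 / 195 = -18.16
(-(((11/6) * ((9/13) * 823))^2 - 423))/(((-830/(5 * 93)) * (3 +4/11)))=754283815659/4151992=181667.94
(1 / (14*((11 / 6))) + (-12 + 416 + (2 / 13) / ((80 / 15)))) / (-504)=-3235775 / 4036032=-0.80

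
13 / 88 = 0.15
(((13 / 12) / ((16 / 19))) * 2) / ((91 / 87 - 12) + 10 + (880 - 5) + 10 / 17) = 121771 / 41394688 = 0.00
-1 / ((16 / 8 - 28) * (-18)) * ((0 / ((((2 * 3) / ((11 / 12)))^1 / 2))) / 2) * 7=0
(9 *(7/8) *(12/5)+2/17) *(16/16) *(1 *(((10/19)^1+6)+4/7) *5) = 674.91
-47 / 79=-0.59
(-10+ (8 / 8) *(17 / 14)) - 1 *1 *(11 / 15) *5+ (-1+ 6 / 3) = -481 / 42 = -11.45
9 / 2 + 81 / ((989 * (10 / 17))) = 22941 / 4945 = 4.64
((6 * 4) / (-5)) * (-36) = 864 / 5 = 172.80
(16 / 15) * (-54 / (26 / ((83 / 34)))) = -5976 / 1105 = -5.41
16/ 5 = 3.20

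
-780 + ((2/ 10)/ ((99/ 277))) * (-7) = -388039/ 495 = -783.92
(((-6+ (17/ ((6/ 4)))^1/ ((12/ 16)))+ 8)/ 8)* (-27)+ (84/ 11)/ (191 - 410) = -185605/ 3212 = -57.78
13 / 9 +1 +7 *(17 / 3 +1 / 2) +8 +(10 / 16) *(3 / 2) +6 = 8719 / 144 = 60.55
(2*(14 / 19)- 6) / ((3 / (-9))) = 258 / 19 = 13.58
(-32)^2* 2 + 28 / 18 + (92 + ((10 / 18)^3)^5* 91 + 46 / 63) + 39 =3143771135650461206 / 1441237924662543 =2181.30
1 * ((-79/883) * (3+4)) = -553/883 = -0.63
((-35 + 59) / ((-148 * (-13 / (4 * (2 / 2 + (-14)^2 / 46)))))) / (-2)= -1452 / 11063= -0.13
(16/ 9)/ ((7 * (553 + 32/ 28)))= 16/ 34911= 0.00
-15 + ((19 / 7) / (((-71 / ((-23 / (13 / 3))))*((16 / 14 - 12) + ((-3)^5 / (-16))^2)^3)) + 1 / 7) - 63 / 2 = -36606764043433387504045 / 789668253958870160966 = -46.36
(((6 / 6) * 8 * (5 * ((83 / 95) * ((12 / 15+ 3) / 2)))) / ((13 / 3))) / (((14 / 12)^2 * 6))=5976 / 3185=1.88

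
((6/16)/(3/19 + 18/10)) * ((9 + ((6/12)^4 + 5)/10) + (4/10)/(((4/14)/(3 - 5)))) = 20387/15872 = 1.28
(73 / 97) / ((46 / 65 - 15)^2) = 308425 / 83714977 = 0.00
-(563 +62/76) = -21425/38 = -563.82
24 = 24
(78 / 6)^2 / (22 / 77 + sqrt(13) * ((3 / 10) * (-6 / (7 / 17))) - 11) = 739375 / 54564 - 100555 * sqrt(13) / 18188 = -6.38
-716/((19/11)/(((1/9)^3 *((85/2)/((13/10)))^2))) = -1422602500/2340819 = -607.74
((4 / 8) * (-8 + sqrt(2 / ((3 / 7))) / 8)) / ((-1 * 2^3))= 0.48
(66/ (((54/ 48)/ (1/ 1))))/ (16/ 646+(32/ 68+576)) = 0.10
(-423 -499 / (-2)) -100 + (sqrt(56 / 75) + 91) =-365 / 2 + 2* sqrt(42) / 15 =-181.64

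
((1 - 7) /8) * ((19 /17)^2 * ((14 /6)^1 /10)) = -2527 /11560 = -0.22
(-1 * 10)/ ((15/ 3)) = -2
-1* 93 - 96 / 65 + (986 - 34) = 55739 / 65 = 857.52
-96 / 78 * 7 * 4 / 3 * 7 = -3136 / 39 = -80.41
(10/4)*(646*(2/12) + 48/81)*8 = 58460/27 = 2165.19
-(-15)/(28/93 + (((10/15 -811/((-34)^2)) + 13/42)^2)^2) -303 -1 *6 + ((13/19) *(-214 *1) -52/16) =-409.77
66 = 66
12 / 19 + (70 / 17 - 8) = -1050 / 323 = -3.25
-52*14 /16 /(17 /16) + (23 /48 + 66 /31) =-1017287 /25296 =-40.22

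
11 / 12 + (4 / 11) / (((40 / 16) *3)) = 637 / 660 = 0.97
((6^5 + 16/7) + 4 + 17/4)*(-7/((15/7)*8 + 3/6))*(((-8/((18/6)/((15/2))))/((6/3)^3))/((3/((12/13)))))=586985/247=2376.46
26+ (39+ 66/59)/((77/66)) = 24940/413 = 60.39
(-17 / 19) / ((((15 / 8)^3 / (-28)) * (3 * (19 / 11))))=2680832 / 3655125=0.73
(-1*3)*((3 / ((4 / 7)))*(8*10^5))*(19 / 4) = -59850000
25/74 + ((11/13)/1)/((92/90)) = 12895/11063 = 1.17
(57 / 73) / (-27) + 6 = 3923 / 657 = 5.97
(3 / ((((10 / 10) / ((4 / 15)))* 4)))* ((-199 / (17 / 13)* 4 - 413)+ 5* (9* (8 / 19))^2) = -5829569 / 30685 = -189.98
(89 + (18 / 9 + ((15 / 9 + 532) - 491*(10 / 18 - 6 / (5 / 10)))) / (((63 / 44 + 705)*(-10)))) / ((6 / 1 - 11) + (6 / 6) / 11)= -1355956217 / 75531690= -17.95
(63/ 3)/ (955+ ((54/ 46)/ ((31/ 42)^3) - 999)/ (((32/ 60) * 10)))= 230224848/ 8422226747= 0.03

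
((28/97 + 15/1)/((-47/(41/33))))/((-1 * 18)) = 60803/2708046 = 0.02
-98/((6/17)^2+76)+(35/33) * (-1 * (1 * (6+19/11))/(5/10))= -6417313/363000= -17.68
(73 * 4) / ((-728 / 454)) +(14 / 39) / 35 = -248551 / 1365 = -182.09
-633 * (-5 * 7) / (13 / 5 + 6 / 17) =1883175 / 251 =7502.69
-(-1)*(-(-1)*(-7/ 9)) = -7/ 9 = -0.78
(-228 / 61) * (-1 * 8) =1824 / 61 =29.90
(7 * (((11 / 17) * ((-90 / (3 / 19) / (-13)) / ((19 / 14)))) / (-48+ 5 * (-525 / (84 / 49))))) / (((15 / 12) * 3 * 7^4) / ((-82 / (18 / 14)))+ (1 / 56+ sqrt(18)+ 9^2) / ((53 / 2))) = 216855726151680 * sqrt(2) / 394356697005590324473+ 264570298270481280 / 394356697005590324473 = 0.00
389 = 389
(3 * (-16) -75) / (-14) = 123 / 14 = 8.79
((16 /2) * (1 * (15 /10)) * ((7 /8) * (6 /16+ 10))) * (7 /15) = 4067 /80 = 50.84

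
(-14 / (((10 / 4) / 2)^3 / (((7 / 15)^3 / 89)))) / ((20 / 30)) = -153664 / 12515625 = -0.01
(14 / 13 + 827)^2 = 115885225 / 169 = 685711.39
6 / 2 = 3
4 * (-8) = -32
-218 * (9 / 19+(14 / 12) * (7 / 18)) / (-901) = 207427 / 924426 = 0.22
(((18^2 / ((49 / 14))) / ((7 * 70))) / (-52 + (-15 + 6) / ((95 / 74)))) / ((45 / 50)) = -3420 / 961429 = -0.00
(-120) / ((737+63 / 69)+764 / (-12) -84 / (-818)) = -677304 / 3806161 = -0.18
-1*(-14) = 14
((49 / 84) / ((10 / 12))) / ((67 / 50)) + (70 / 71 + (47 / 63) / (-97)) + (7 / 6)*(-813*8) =-220539742030 / 29070027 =-7586.50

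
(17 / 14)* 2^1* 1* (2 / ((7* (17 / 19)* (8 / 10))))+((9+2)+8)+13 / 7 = 2139 / 98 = 21.83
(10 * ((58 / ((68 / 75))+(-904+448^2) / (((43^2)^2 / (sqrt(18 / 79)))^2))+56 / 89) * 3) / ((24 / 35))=31587328232955391897175 / 11176444116646517816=2826.24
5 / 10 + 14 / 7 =2.50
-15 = -15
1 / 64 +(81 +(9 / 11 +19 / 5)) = 301431 / 3520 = 85.63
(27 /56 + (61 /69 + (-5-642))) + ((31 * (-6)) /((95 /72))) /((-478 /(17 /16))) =-56615331517 /87732120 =-645.32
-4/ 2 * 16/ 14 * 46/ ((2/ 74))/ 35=-27232/ 245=-111.15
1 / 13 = 0.08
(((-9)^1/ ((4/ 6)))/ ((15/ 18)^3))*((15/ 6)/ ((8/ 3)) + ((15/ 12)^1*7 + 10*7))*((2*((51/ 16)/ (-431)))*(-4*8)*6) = -11376774/ 2155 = -5279.25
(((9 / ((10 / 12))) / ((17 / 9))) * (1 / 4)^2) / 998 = 243 / 678640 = 0.00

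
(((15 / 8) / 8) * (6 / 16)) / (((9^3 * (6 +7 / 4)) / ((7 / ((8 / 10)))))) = 175 / 1285632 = 0.00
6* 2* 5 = 60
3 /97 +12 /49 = 1311 /4753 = 0.28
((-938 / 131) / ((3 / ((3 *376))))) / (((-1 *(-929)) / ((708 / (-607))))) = 249703104 / 73871293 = 3.38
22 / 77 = 2 / 7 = 0.29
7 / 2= 3.50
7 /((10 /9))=6.30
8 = 8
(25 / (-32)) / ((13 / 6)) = -75 / 208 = -0.36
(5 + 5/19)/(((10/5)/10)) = 500/19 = 26.32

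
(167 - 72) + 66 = 161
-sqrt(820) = -2 * sqrt(205) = -28.64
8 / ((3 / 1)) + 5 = 23 / 3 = 7.67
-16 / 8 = -2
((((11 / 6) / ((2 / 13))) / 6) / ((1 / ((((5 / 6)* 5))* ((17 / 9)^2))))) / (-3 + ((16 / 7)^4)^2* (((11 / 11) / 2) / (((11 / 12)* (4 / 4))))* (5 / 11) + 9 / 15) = 3603409205270875 / 22250524120353216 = 0.16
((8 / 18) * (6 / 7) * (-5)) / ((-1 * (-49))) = -40 / 1029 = -0.04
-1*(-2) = 2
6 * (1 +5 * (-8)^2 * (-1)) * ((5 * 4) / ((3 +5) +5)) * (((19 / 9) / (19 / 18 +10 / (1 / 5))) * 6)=-8727840 / 11947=-730.55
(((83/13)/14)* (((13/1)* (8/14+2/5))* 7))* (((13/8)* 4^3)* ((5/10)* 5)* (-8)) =-586976/7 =-83853.71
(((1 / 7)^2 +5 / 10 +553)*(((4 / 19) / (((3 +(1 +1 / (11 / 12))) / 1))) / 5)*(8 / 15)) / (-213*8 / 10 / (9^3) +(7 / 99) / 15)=-11192742 / 1049923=-10.66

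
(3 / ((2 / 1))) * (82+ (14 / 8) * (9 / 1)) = 1173 / 8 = 146.62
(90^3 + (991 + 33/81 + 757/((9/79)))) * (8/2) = 79556708/27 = 2946544.74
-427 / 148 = -2.89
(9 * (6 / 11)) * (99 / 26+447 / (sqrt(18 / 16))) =243 / 13+16092 * sqrt(2) / 11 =2087.56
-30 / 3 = -10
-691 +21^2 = -250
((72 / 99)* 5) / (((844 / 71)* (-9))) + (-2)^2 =82846 / 20889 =3.97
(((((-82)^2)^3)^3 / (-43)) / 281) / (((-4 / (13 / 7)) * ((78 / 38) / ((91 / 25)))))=1734947369712376265835758064218079232 / 906225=1914477496992883959100398000000.00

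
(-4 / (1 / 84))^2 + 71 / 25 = 2822471 / 25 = 112898.84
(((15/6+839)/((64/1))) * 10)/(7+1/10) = 42075/2272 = 18.52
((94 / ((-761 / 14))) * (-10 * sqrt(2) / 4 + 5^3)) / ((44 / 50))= -2056250 / 8371 + 41125 * sqrt(2) / 8371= -238.69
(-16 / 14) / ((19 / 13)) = -104 / 133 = -0.78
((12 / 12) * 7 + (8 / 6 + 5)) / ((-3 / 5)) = -200 / 9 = -22.22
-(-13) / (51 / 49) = 637 / 51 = 12.49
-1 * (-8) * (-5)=-40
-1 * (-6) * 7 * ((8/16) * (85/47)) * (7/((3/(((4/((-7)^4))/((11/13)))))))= 4420/25333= 0.17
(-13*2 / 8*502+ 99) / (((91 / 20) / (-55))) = 1685750 / 91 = 18524.73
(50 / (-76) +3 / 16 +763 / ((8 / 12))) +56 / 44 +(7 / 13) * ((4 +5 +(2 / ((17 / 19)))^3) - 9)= 245895752055 / 213577936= 1151.32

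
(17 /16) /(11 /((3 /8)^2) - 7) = 0.01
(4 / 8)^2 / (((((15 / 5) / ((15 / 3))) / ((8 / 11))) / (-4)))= -40 / 33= -1.21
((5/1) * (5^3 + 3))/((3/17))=10880/3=3626.67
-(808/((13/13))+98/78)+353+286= -6640/39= -170.26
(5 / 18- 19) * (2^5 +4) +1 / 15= -10109 / 15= -673.93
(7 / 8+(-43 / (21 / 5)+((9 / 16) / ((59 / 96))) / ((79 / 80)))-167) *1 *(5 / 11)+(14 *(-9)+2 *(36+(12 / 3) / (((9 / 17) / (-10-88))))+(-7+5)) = -41774731567 / 25840584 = -1616.63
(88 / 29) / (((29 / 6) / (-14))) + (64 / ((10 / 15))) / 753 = -1828480 / 211091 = -8.66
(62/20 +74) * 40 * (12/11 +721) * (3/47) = 1563588/11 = 142144.36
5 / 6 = 0.83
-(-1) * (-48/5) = -48/5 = -9.60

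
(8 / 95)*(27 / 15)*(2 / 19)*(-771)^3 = -65997217584 / 9025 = -7312711.09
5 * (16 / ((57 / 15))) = 400 / 19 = 21.05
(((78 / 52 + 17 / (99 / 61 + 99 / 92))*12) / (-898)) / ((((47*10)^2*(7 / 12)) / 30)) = -27794 / 1145576355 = -0.00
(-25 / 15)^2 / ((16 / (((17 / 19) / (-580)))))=-85 / 317376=-0.00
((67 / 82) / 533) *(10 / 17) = 335 / 371501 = 0.00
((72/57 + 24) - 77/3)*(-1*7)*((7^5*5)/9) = 13529635/513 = 26373.56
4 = 4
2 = 2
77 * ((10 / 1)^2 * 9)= 69300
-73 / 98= -0.74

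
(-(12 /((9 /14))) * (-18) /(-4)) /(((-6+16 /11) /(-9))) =-4158 /25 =-166.32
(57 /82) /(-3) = -19 /82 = -0.23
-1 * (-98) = 98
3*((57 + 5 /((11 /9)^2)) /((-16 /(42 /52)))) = -230013 /25168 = -9.14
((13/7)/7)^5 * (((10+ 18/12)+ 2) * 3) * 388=5834498202/282475249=20.65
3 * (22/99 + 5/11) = 67/33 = 2.03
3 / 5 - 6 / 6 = -2 / 5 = -0.40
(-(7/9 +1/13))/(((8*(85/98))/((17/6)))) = -245/702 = -0.35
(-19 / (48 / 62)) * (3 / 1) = -589 / 8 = -73.62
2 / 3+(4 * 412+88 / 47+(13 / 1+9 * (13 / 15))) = 1178294 / 705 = 1671.34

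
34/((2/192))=3264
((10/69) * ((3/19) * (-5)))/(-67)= 50/29279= 0.00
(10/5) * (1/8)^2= 1/32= 0.03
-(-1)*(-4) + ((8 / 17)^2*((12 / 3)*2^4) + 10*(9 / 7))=46590 / 2023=23.03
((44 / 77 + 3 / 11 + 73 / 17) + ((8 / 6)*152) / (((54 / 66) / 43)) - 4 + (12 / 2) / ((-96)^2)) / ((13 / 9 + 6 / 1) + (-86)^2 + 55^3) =192761707013 / 3144627999744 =0.06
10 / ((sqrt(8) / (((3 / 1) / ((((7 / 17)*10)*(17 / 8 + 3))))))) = 102*sqrt(2) / 287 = 0.50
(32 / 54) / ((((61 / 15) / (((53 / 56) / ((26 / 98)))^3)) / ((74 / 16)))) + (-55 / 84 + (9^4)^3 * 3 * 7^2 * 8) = 717889897398147177858181 / 2161426176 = 332137134901685.94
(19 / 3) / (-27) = -19 / 81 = -0.23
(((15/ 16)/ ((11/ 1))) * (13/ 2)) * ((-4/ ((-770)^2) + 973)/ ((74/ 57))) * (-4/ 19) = -4218520527/ 48262060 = -87.41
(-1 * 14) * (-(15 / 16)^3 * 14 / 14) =23625 / 2048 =11.54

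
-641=-641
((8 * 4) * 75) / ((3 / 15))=12000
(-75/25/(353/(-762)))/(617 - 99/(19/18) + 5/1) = 21717/1771354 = 0.01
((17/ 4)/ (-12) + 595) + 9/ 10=595.55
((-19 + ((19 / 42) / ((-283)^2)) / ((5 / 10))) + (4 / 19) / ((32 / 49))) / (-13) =1.44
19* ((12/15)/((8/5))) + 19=57/2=28.50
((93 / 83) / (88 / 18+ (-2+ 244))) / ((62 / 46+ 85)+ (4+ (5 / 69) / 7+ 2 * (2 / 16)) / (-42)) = 33958764 / 645341338301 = 0.00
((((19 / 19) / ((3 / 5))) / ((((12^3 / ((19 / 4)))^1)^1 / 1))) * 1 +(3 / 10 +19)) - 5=1483099 / 103680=14.30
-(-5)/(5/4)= 4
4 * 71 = 284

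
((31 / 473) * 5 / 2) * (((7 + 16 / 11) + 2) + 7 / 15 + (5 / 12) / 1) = 231973 / 124872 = 1.86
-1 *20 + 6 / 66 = -219 / 11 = -19.91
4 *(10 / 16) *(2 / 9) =5 / 9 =0.56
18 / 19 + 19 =379 / 19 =19.95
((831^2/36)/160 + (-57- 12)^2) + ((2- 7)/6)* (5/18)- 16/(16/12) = 84130403/17280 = 4868.66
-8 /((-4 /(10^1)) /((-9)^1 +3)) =-120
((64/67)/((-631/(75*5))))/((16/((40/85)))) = -12000/718709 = -0.02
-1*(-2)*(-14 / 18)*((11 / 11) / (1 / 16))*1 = -224 / 9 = -24.89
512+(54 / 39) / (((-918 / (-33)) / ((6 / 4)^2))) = 452707 / 884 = 512.11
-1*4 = -4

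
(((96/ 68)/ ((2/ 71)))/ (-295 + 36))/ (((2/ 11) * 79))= -4686/ 347837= -0.01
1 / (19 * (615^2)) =1 / 7186275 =0.00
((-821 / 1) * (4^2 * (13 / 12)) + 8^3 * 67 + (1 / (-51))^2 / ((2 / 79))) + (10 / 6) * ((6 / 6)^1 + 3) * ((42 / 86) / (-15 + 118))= 462483813091 / 23039658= 20073.38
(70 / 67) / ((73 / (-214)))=-14980 / 4891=-3.06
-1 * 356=-356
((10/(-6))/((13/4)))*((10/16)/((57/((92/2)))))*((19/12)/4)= -575/5616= -0.10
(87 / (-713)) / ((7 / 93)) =-261 / 161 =-1.62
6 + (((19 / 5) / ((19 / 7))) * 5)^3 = 349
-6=-6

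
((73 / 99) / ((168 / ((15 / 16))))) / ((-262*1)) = -365 / 23240448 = -0.00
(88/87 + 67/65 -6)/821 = -22381/4642755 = -0.00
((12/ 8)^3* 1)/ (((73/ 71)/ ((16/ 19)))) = 3834/ 1387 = 2.76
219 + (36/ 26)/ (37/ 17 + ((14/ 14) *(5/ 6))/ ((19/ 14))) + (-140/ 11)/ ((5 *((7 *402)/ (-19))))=8530407403/ 38860536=219.51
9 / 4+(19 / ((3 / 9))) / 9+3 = 139 / 12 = 11.58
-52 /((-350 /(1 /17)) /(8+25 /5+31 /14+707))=131443 /20825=6.31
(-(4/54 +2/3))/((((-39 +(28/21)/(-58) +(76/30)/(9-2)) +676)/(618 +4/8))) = -12555550/17466273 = -0.72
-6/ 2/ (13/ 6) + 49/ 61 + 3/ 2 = 1457/ 1586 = 0.92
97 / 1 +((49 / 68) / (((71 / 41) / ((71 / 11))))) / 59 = 4282813 / 44132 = 97.05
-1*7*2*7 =-98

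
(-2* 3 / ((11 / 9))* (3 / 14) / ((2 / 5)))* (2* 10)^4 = -32400000 / 77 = -420779.22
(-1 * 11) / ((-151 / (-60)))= -660 / 151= -4.37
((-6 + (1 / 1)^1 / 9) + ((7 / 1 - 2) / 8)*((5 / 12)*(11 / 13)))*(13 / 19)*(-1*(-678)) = -126221 / 48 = -2629.60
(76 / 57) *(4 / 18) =8 / 27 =0.30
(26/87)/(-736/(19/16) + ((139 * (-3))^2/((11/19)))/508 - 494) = -2760472/4826701449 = -0.00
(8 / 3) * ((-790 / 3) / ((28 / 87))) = -45820 / 21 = -2181.90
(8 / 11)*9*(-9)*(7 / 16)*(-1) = 567 / 22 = 25.77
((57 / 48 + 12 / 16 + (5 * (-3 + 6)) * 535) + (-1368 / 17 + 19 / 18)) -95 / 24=19445845 / 2448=7943.56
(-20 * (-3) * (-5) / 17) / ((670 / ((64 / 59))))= -1920 / 67201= -0.03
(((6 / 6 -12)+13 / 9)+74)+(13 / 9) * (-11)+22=635 / 9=70.56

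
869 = 869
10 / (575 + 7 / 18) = 180 / 10357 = 0.02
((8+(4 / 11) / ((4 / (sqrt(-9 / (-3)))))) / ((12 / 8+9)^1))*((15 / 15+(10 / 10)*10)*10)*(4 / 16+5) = 5*sqrt(3)+440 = 448.66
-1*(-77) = 77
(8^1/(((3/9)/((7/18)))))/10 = 0.93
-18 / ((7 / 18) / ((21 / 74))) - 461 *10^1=-4623.14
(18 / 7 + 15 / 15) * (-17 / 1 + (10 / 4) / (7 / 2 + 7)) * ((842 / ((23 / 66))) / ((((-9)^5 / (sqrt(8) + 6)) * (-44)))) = -0.49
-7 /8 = -0.88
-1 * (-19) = 19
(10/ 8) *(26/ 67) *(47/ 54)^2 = 143585/ 390744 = 0.37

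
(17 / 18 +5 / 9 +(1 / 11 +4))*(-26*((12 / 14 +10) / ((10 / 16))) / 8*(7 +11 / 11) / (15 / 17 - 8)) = 16527264 / 46585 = 354.78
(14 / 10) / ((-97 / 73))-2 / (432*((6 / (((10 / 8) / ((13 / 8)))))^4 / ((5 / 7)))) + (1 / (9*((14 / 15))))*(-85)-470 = -816305829439237 / 1696492554120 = -481.17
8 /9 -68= -604 /9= -67.11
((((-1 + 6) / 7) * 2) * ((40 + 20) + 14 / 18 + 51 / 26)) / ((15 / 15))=73405 / 819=89.63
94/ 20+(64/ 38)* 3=1853/ 190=9.75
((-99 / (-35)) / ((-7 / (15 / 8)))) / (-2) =297 / 784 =0.38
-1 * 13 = -13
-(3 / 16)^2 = -9 / 256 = -0.04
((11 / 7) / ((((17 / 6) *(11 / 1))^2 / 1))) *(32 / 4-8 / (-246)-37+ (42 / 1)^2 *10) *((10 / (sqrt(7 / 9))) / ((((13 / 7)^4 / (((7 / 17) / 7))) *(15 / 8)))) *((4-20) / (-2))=9590214144 *sqrt(7) / 3722612179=6.82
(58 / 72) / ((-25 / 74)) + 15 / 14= -2068 / 1575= -1.31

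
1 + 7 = 8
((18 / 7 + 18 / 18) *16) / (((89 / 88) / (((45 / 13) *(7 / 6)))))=228.18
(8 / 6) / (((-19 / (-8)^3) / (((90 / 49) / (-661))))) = -61440 / 615391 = -0.10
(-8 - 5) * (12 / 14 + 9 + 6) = -206.14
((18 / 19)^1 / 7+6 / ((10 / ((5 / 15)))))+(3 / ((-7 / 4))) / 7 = 0.09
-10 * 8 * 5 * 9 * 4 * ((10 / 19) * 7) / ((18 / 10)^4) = -70000000 / 13851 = -5053.79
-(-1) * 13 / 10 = 13 / 10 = 1.30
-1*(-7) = 7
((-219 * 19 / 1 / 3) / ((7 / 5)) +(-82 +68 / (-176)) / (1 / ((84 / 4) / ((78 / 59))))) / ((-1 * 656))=18413515 / 5253248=3.51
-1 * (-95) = 95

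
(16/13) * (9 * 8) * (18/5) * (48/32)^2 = 46656/65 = 717.78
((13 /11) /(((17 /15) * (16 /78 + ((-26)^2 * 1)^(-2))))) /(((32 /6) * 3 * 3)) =5569395 /52587953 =0.11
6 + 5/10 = 13/2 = 6.50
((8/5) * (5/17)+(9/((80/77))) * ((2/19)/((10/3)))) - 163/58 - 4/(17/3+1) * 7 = -23478213/3746800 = -6.27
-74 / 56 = -37 / 28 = -1.32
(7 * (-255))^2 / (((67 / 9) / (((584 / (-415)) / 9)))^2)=43467246144 / 30924721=1405.58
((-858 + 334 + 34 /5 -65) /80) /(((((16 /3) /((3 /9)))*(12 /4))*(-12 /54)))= 8733 /12800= 0.68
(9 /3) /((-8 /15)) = -45 /8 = -5.62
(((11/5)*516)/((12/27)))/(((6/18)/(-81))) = -3103353/5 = -620670.60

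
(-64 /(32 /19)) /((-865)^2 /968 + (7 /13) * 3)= -478192 /9747253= -0.05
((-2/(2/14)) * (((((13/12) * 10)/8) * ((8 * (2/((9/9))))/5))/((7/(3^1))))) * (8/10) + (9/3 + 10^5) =499911/5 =99982.20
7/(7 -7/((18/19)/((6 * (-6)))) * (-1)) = -1/37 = -0.03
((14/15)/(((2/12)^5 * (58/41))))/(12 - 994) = -371952/71195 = -5.22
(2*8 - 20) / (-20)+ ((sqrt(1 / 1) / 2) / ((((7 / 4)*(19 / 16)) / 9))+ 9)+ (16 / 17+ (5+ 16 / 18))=1851299 / 101745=18.20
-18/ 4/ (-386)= 9/ 772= 0.01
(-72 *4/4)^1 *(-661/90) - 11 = 2589/5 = 517.80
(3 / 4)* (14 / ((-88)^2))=21 / 15488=0.00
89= 89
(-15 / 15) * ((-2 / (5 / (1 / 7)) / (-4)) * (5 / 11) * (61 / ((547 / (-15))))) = 915 / 84238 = 0.01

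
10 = 10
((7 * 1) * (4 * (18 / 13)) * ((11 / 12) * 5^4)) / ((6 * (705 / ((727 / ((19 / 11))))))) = 2210.10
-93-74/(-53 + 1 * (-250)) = -28105/303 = -92.76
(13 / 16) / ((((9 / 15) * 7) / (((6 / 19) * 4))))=65 / 266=0.24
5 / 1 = 5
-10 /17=-0.59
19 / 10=1.90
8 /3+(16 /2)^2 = 200 /3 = 66.67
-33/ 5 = -6.60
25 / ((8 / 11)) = 275 / 8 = 34.38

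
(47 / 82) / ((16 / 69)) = 3243 / 1312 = 2.47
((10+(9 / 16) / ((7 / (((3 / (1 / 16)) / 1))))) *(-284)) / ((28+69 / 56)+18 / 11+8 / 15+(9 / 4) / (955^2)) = -6632858680800 / 52925362123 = -125.32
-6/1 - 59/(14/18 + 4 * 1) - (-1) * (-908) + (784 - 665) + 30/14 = -242367/301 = -805.21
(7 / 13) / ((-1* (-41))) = 7 / 533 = 0.01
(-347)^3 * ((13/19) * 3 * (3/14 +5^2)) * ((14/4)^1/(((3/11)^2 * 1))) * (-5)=116001033011435/228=508776460576.47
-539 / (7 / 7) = -539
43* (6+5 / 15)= 817 / 3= 272.33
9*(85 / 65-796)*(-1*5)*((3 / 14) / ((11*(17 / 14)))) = 1394685 / 2431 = 573.71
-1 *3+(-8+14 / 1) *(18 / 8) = 21 / 2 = 10.50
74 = 74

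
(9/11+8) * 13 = 1261/11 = 114.64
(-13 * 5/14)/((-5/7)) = 13/2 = 6.50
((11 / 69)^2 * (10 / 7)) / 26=605 / 433251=0.00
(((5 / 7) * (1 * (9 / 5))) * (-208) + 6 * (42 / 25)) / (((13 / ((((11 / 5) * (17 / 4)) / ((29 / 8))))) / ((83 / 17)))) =-82235736 / 329875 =-249.29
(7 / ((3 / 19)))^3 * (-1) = -2352637 / 27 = -87134.70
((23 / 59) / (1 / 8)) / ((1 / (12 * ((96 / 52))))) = 52992 / 767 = 69.09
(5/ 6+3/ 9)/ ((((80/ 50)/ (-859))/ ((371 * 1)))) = -11154115/ 48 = -232377.40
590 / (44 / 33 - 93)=-354 / 55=-6.44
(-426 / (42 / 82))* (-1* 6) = 34932 / 7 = 4990.29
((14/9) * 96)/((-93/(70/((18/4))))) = -62720/2511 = -24.98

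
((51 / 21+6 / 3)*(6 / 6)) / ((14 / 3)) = 0.95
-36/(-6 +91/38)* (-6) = -8208/137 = -59.91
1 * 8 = 8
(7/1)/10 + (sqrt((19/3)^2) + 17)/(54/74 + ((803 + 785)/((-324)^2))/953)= 32.67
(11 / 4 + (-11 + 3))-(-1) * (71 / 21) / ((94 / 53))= -13201 / 3948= -3.34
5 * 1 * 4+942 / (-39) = -54 / 13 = -4.15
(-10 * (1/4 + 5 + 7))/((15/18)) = -147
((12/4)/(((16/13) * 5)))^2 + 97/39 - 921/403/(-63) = 2.76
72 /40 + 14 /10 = 16 /5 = 3.20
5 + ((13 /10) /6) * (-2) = 137 /30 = 4.57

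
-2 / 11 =-0.18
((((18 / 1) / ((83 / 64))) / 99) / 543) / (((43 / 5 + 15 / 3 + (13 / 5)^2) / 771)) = 822400 / 84113777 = 0.01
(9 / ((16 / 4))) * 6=27 / 2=13.50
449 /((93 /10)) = 4490 /93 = 48.28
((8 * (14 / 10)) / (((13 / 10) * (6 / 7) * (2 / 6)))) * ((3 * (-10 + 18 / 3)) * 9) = -42336 / 13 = -3256.62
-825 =-825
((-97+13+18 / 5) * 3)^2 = 1454436 / 25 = 58177.44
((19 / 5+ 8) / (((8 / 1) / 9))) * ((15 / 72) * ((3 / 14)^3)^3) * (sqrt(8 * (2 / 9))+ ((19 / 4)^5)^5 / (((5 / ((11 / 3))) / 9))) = 1437528421478.75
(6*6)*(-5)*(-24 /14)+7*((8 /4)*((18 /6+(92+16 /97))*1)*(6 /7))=984924 /679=1450.55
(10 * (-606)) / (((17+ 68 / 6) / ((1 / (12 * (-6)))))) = 101 / 34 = 2.97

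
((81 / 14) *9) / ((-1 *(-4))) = 729 / 56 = 13.02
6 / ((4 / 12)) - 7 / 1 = 11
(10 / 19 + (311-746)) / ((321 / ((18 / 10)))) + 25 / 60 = -49271 / 24396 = -2.02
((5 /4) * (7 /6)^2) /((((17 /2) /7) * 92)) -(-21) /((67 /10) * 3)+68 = 521039513 /7544736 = 69.06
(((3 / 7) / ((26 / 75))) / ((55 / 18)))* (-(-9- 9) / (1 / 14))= 14580 / 143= 101.96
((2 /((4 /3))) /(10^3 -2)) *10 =15 /998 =0.02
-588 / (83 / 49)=-28812 / 83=-347.13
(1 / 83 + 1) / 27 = 28 / 747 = 0.04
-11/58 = -0.19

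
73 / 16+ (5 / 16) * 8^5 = 163913 / 16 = 10244.56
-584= -584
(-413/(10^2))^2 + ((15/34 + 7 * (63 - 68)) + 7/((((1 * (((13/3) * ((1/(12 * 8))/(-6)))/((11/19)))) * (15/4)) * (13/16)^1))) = -106063726997/545870000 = -194.30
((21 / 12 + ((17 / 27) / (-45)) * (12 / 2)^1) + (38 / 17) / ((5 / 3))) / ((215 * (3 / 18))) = 82819 / 986850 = 0.08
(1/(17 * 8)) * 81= 81/136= 0.60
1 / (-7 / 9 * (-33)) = 3 / 77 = 0.04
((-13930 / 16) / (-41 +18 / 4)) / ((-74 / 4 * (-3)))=0.43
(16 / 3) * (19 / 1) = 304 / 3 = 101.33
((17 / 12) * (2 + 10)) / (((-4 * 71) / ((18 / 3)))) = -0.36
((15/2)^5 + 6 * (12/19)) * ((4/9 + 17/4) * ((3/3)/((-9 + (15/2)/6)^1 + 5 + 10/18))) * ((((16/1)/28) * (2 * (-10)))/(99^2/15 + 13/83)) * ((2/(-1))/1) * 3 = -15181172068725/2849771582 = -5327.15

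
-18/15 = -6/5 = -1.20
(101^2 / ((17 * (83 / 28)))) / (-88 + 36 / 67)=-4784269 / 2067115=-2.31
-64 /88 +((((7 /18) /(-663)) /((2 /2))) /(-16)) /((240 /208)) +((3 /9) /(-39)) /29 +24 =21263283589 /913667040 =23.27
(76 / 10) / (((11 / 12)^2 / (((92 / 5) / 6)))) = 83904 / 3025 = 27.74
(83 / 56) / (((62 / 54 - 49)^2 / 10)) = 302535 / 46739392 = 0.01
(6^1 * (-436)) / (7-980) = 2616 / 973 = 2.69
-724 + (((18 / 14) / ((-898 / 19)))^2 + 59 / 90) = -1286192500853 / 1778120820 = -723.34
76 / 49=1.55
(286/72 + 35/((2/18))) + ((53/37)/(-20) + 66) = 1281719/3330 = 384.90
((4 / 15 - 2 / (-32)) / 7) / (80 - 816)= -0.00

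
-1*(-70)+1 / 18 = 1261 / 18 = 70.06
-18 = -18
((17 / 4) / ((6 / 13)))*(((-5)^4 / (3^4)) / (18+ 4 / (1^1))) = 138125 / 42768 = 3.23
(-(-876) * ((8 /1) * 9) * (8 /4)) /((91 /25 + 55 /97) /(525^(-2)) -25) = 12235968 /112474625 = 0.11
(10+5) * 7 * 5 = 525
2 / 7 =0.29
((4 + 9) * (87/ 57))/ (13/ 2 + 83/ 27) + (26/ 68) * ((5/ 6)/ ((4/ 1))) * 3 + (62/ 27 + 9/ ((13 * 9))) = 4393386769/ 937821456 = 4.68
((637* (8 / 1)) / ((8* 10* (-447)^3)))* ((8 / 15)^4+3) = -99353527 / 45215527893750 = -0.00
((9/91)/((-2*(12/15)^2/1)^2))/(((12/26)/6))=5625/7168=0.78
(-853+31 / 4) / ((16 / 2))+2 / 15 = -105.52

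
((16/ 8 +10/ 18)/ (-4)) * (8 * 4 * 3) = -184/ 3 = -61.33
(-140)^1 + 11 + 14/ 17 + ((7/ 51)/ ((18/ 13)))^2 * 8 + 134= 1243469/ 210681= 5.90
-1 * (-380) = 380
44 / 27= 1.63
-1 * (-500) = 500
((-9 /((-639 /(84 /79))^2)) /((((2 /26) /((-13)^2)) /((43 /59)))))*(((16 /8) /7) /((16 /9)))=-11903346 /1856191979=-0.01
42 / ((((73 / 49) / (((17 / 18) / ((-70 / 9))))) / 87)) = -217413 / 730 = -297.83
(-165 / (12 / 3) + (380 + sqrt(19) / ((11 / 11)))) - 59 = 284.11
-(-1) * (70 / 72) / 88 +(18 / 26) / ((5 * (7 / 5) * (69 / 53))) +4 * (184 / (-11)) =-443072057 / 6630624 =-66.82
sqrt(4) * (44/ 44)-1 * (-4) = 6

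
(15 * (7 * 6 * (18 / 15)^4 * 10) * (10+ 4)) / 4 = 1143072 / 25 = 45722.88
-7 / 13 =-0.54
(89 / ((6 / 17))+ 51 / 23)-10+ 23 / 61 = 2060399 / 8418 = 244.76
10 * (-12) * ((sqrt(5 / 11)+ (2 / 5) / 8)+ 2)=-246-120 * sqrt(55) / 11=-326.90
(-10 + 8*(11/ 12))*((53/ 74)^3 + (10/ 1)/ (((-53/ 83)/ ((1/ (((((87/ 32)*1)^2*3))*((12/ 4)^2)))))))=-0.77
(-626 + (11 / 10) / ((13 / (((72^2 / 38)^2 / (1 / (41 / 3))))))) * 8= 3922523632 / 23465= 167164.87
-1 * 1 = -1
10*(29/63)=290/63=4.60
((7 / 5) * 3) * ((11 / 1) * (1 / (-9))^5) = -77 / 98415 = -0.00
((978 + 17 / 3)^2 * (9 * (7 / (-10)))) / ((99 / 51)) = -1036299719 / 330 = -3140302.18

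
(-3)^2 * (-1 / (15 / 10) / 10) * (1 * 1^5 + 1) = -6 / 5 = -1.20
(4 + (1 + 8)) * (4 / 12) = 4.33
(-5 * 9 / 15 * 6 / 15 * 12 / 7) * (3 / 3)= -72 / 35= -2.06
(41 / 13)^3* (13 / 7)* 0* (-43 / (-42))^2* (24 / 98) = 0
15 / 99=5 / 33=0.15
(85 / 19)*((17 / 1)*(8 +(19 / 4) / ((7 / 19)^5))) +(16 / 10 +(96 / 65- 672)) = 882752219353 / 16605316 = 53160.82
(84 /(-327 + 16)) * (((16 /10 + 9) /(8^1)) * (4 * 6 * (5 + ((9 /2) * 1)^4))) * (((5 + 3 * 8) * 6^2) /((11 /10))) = -11574984078 /3421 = -3383508.94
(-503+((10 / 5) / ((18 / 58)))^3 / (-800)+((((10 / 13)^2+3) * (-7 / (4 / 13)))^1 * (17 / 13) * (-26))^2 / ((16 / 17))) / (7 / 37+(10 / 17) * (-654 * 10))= -1016744314086987701 / 476971390209600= -2131.67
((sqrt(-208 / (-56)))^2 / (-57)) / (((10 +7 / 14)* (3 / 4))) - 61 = -1533565 / 25137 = -61.01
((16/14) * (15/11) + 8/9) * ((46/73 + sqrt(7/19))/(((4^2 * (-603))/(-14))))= 212 * sqrt(133)/1134243 + 9752/4357881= 0.00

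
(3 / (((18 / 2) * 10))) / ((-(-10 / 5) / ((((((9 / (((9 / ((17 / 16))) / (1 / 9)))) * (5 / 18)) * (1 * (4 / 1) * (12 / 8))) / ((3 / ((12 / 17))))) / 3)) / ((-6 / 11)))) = -0.00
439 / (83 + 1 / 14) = 6146 / 1163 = 5.28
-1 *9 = -9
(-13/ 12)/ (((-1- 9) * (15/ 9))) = 13/ 200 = 0.06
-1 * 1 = -1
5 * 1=5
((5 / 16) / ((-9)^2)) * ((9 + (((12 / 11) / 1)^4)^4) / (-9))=-332462126481769925 / 59550849903189520656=-0.01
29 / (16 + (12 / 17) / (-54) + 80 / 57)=84303 / 50554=1.67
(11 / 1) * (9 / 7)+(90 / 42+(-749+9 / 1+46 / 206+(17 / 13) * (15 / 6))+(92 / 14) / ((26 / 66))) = -13188569 / 18746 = -703.54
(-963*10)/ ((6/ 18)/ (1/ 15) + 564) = -9630/ 569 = -16.92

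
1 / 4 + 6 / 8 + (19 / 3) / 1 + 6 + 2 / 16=323 / 24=13.46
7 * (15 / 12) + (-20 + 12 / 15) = -209 / 20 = -10.45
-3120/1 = -3120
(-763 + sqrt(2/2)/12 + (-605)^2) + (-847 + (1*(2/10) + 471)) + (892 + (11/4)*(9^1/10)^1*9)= 43896067/120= 365800.56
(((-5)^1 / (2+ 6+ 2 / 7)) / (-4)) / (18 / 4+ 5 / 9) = 0.03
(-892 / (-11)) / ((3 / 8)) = 7136 / 33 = 216.24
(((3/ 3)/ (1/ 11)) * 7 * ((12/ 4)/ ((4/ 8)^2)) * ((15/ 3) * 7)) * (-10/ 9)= -35933.33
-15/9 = -5/3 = -1.67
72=72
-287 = -287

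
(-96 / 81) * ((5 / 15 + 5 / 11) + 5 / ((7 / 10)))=-58624 / 6237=-9.40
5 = 5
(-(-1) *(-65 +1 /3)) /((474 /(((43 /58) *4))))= -0.40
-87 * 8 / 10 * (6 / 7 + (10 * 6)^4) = -31570562088 / 35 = -902016059.66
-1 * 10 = -10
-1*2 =-2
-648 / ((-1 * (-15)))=-216 / 5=-43.20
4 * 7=28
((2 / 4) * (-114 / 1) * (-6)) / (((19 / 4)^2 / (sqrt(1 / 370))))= 144 * sqrt(370) / 3515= 0.79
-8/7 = -1.14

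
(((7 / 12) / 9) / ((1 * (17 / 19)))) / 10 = 133 / 18360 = 0.01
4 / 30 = 2 / 15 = 0.13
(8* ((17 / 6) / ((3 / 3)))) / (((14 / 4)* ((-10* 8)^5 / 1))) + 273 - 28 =2107391999983 / 8601600000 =245.00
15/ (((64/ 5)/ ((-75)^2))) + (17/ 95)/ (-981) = 39316639537/ 5964480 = 6591.80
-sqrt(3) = -1.73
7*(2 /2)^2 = 7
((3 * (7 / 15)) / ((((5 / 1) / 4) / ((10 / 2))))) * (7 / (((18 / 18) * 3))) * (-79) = -15484 / 15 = -1032.27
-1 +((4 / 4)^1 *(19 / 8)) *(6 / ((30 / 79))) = 1461 / 40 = 36.52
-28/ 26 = -14/ 13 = -1.08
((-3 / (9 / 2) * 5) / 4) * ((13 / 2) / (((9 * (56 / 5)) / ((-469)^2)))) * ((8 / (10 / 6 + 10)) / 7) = -291785 / 252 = -1157.88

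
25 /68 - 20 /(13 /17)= -22795 /884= -25.79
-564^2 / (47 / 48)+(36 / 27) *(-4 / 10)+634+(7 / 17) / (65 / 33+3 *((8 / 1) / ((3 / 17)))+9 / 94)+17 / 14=-495732367900711 / 1528956030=-324229.32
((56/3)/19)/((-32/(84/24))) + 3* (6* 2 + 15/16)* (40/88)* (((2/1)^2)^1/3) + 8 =157579/5016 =31.42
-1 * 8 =-8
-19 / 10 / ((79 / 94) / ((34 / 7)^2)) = -1032308 / 19355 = -53.34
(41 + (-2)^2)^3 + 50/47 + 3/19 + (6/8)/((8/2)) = 91126.41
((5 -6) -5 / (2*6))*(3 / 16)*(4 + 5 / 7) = -561 / 448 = -1.25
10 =10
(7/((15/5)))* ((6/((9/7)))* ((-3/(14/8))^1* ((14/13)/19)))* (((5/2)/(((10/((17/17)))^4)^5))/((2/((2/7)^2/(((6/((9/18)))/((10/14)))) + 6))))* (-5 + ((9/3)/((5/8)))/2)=6179/29925000000000000000000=0.00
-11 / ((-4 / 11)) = 30.25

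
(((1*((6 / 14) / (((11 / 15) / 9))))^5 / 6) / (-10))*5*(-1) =3632067084375 / 10827136628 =335.46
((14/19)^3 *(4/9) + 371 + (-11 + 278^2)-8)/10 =2396279446/308655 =7763.62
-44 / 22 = -2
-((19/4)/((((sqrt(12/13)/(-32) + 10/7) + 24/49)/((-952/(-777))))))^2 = -98081230363508374528/10649058719772098025 - 491489705350332416 * sqrt(39)/10649058719772098025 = -9.50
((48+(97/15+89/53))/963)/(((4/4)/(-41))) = -1830076/765585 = -2.39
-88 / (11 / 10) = -80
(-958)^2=917764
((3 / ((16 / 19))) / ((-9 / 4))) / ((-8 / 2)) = 19 / 48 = 0.40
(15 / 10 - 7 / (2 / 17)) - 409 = -467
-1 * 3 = -3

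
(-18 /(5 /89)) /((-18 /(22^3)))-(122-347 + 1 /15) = 569278 /3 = 189759.33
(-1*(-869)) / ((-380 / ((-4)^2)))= -3476 / 95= -36.59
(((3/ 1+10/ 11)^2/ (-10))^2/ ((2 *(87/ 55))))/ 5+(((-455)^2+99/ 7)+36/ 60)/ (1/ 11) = 369208572927487/ 162115800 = 2277437.32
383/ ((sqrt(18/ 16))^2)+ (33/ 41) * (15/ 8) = 1009447/ 2952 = 341.95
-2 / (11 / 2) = -4 / 11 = -0.36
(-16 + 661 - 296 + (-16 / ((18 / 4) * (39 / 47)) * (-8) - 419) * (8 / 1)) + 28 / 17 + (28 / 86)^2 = -30087091597 / 11032983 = -2727.01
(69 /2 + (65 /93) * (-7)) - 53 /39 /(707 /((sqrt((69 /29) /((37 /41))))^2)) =54300424007 /1834321398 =29.60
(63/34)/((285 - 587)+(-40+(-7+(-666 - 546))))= -0.00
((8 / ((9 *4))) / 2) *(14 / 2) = 7 / 9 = 0.78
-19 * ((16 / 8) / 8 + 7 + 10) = -1311 / 4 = -327.75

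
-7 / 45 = -0.16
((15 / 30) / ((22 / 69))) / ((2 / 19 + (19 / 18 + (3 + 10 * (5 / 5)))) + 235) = 11799 / 1874686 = 0.01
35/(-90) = -7/18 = -0.39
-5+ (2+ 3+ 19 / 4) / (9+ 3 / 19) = -913 / 232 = -3.94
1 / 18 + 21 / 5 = 383 / 90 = 4.26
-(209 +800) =-1009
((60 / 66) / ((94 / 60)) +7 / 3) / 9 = 0.32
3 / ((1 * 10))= 3 / 10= 0.30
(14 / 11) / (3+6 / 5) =10 / 33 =0.30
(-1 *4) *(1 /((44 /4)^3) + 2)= -10652 /1331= -8.00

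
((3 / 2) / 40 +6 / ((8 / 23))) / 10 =1383 / 800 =1.73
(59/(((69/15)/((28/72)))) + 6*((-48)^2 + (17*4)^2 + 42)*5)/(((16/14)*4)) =605986255/13248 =45741.72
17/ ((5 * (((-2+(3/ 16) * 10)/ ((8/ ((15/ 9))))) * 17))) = -192/ 25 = -7.68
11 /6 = 1.83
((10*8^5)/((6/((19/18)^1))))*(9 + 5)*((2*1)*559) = 24362024960/27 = 902297220.74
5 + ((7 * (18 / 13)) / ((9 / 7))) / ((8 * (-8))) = 2031 / 416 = 4.88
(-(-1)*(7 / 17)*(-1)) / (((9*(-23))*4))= 7 / 14076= 0.00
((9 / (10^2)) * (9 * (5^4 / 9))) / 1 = 225 / 4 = 56.25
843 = 843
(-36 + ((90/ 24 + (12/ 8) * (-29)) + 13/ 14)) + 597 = 14621/ 28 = 522.18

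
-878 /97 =-9.05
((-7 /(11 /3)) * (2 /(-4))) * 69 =1449 /22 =65.86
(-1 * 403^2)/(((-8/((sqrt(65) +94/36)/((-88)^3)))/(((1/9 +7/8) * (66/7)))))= -11531039 * sqrt(65)/41631744 - 541958833/749371392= -2.96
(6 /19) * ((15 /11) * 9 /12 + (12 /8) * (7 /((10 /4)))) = 3447 /2090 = 1.65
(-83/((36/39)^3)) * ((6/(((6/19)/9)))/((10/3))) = -3464669/640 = -5413.55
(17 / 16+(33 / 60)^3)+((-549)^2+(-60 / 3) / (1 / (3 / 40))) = 2411205831 / 8000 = 301400.73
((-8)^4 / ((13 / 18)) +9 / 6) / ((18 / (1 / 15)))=9833 / 468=21.01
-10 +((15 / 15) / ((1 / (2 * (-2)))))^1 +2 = -12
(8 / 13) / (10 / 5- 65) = -8 / 819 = -0.01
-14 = -14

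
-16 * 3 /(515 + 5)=-6 /65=-0.09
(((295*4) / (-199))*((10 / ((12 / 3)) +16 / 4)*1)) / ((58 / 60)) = -230100 / 5771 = -39.87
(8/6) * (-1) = -4/3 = -1.33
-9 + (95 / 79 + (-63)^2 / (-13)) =-321559 / 1027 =-313.11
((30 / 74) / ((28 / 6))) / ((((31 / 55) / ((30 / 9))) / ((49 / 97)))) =28875 / 111259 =0.26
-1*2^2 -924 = -928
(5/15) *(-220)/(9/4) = -880/27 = -32.59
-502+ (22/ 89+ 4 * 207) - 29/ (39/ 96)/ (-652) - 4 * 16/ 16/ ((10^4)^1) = 153869641409/ 471477500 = 326.36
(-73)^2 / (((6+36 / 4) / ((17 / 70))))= 90593 / 1050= 86.28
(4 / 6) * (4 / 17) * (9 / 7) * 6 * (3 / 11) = 0.33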